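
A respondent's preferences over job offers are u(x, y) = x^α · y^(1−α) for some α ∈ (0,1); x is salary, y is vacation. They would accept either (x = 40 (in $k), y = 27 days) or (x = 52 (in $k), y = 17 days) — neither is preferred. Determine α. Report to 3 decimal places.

α ≈ 0.638

Set the two utilities equal: 40^α·27^(1−α) = 52^α·17^(1−α).
Rearrange to (40/52)^α = (17/27)^(1−α) and take logs: α·-0.262364 = (1−α)·-0.462624.
So α/(1−α) = (-0.462624)/(-0.262364) = 1.763291, and α = 1.763291/2.763291 ≈ 0.638.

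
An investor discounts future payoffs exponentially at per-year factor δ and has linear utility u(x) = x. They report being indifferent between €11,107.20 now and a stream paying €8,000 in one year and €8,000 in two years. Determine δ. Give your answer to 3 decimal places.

δ ≈ 0.780

The stream is worth 8000δ + 8000δ² today, so 8000δ + 8000δ² = 11107.20.
That is, 8000δ² + 8000δ − 11107.20 = 0, a quadratic in δ.
By the quadratic formula (taking the positive root), δ = (−8000 + √419430400.00) / 16000 ≈ 0.780.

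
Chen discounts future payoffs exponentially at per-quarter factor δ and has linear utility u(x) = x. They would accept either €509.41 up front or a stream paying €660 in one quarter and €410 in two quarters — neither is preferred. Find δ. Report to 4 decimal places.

Equating present values: 509.41 = 660δ + 410δ².
Rearranged: 410δ² + 660δ − 509.41 = 0.
By the quadratic formula (taking the positive root), δ = (−660 + √1271032.40) / 820 ≈ 0.5700.

δ ≈ 0.5700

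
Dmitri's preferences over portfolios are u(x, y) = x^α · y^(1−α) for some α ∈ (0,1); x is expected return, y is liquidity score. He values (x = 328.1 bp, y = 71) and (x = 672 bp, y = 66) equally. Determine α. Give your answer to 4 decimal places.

α ≈ 0.0924

The Cobb–Douglas utilities coincide, so 328.1^α·71^(1−α) = 672^α·66^(1−α).
Taking logs: α·ln 328.1 + (1−α)·ln 71 = α·ln 672 + (1−α)·ln 66, i.e. α·-0.7169399 = (1−α)·-0.0730251.
Thus α·(-0.7899650) = -0.0730251, so α = -0.0730251/-0.7899650 ≈ 0.0924.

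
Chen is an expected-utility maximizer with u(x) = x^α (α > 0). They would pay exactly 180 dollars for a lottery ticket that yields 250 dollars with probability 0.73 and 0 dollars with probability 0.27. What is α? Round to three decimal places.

α ≈ 0.958

Since u(0) = 0, the lottery's EU is 0.73·250^α.
Setting u(180) equal to that: 180^α = 0.73·250^α ⇒ (180/250)^α = 0.73.
Taking logs: α·ln(180/250) = ln(0.73), so α = -0.314711 / -0.328504 ≈ 0.958.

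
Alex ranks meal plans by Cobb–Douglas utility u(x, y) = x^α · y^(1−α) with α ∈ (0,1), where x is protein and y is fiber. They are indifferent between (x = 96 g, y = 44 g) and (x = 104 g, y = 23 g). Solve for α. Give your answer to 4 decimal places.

Indifference: 96^α · 44^(1−α) = 104^α · 23^(1−α).
Taking logs: α·ln 96 + (1−α)·ln 44 = α·ln 104 + (1−α)·ln 23, i.e. α·-0.0800427 = (1−α)·-0.6486954.
Thus α·(-0.7287381) = -0.6486954, so α = -0.6486954/-0.7287381 ≈ 0.8902.

α ≈ 0.8902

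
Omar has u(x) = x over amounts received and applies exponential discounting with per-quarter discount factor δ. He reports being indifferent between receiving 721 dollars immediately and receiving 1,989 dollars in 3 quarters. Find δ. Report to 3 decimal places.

δ ≈ 0.713

Indifference means u(721) = δ^3 · u(1989), so δ^3 = u(721)/u(1989).
With u(x) = x: δ^3 = 721/1989 = 0.36249.
So δ = 0.36249^(1/3) ≈ 0.713.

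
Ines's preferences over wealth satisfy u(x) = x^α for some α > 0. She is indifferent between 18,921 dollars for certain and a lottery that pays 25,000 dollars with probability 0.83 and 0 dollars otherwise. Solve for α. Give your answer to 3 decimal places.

The lottery's expected utility is 0.83·u(25000) + 0.17·u(0) = 0.83·25000^α (since u(0) = 0 for α > 0).
Setting u(18921) equal to that: 18921^α = 0.83·25000^α ⇒ (18921/25000)^α = 0.83.
Taking logs: α·ln(18921/25000) = ln(0.83), so α = -0.186330 / -0.278603 ≈ 0.669.

α ≈ 0.669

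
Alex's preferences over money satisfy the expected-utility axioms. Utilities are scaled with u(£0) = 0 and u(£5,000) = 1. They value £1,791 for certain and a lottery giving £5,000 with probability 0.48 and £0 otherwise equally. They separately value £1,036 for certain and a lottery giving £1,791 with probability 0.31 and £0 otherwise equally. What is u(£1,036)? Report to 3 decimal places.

0.149

First, u(£1,791) = 0.48·u(£5,000) + 0.52·u(£0) = 0.48.
Chaining: u(£1,036) = 0.31·0.48 + 0.69·0.00 = 0.1488.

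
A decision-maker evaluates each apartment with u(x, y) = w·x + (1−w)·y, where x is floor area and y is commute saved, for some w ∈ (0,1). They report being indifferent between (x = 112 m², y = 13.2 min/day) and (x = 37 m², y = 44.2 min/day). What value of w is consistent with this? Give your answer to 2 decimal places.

w = 0.29

Indifference: w·112 + (1−w)·13.2 = w·37 + (1−w)·44.2.
Collecting terms: w·75 = (1−w)·31.
Hence w = 31/(75+31) = 31/106 = 0.29.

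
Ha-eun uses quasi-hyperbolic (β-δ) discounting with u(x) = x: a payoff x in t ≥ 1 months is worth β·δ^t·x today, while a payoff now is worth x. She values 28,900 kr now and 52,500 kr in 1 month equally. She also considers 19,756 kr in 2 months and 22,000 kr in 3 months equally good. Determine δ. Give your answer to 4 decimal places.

δ ≈ 0.8980

Both payoffs in the second observation are in the future, so β drops out: δ^2·19756 = δ^3·22000 ⇒ δ = 19756/22000 = 0.89800.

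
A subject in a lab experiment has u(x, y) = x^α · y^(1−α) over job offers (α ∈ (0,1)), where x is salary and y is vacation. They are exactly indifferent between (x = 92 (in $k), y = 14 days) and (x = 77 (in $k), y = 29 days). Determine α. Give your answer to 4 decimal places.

Indifference: 92^α · 14^(1−α) = 77^α · 29^(1−α).
Taking logs: α·ln 92 + (1−α)·ln 14 = α·ln 77 + (1−α)·ln 29, i.e. α·0.1779832 = (1−α)·0.7282385.
With A = 0.1779832 and B = 0.7282385: α·A = (1−α)·B, so α = B/(A+B) = 0.7282385/0.9062217 ≈ 0.8036.

α ≈ 0.8036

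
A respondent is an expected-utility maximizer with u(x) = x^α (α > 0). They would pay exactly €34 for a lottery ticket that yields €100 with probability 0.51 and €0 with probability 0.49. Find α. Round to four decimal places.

The lottery's expected utility is 0.51·u(100) + 0.49·u(0) = 0.51·100^α (since u(0) = 0 for α > 0).
Equating: 34^α = 0.51·100^α, i.e. 0.3400^α = 0.51.
Take logs: α = ln 0.51 / ln(34/100) ≈ 0.624155.

α ≈ 0.6242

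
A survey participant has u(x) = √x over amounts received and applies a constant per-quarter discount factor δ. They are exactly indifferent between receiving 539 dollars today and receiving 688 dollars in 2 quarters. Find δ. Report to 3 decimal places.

δ ≈ 0.941

Indifference means u(539) = δ^2 · u(688), so δ^2 = u(539)/u(688).
Since u(x) = √x, δ^2 = √(539/688) = 0.88512.
Taking the square root: δ = 0.88512^(1/2) ≈ 0.941.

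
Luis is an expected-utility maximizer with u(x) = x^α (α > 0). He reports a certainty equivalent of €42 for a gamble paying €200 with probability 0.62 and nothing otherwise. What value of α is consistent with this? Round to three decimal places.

α ≈ 0.306

Since u(0) = 0, the lottery's EU is 0.62·200^α.
Indifference: 42^α = 0.62·200^α, so (42/200)^α = 0.62.
Take logs: α = ln 0.62 / ln(42/200) ≈ 0.30631.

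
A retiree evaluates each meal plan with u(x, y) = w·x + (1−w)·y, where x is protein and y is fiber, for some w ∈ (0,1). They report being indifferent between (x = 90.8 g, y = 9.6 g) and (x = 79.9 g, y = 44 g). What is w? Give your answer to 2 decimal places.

u(90.8,9.6) = u(79.9,44) means w·90.8 + (1−w)·9.6 = w·79.9 + (1−w)·44.
Rearranging, 10.9·w − 34.4·(1−w) = 0.
The marginal rate of substitution is 34.4/10.9, so w = 34.4/(10.9+34.4) = 0.76.

w = 0.76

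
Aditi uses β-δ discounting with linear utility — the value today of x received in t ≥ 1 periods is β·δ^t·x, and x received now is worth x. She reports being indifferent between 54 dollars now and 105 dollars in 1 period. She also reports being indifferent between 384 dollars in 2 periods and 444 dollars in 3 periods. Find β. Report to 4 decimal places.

From the later pair, β·δ^2·384 = β·δ^3·444; dividing through, δ = 384/444 = 0.86486.
Now use the now-vs-future pair: 54 = β·δ·105 gives β = 54/(0.86486·105) ≈ 0.5946.

β ≈ 0.5946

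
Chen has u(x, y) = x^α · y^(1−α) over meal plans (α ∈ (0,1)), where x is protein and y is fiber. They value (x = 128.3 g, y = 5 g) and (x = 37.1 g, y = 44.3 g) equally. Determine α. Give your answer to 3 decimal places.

Indifference: 128.3^α · 5^(1−α) = 37.1^α · 44.3^(1−α).
(128.3/37.1)^α = (44.3/5)^(1−α); take logs: α·ln(128.3/37.1) = (1−α)·ln(44.3/5), i.e. α·1.240754 = (1−α)·2.181547.
Thus α·(3.422301) = 2.181547, so α = 2.181547/3.422301 ≈ 0.637.

α ≈ 0.637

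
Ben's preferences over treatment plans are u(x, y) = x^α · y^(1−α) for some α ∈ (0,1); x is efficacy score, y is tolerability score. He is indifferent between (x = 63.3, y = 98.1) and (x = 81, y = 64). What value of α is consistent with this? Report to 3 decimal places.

α ≈ 0.634

Set the two utilities equal: 63.3^α·98.1^(1−α) = 81^α·64^(1−α).
Taking logs: α·ln 63.3 + (1−α)·ln 98.1 = α·ln 81 + (1−α)·ln 64, i.e. α·-0.246564 = (1−α)·-0.427104.
So α/(1−α) = (-0.427104)/(-0.246564) = 1.732224, and α = 1.732224/2.732224 ≈ 0.634.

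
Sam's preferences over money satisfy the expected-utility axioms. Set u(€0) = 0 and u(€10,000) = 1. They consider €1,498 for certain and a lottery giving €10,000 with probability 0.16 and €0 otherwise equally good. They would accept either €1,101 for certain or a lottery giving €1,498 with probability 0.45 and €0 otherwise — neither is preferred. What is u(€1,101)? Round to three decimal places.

The first gamble pins u(€1,498): it must equal 0.16·1 + 0.84·0 = 0.16.
The second indifference gives u(€1,101) = 0.45·u(€1,498) + 0.55·u(€0) = 0.45·0.16 + 0.55·0.00 = 0.0720.

0.072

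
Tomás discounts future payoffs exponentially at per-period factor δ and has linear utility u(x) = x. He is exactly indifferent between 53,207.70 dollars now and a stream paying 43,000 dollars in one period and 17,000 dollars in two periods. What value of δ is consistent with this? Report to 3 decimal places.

Present value of the stream is 43000·δ + 17000·δ². Indifference gives 43000δ + 17000δ² = 53207.70.
Rearranged: 17000δ² + 43000δ − 53207.70 = 0.
By the quadratic formula (taking the positive root), δ = (−43000 + √5467123600.00) / 34000 ≈ 0.910.

δ ≈ 0.910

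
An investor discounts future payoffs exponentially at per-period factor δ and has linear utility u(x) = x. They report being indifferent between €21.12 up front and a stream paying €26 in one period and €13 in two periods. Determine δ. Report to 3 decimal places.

Equating present values: 21.12 = 26δ + 13δ².
That is, 13δ² + 26δ − 21.12 = 0, a quadratic in δ.
By the quadratic formula (taking the positive root), δ = (−26 + √1774.24) / 26 ≈ 0.620.

δ ≈ 0.620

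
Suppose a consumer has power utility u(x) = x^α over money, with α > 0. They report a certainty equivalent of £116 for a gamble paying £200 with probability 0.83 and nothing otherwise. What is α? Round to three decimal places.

EU(lottery) = 0.83·200^α + 0.17·0 = 0.83·200^α.
Equating: 116^α = 0.83·200^α, i.e. 0.5800^α = 0.83.
Taking logs: α·ln(116/200) = ln(0.83), so α = -0.186330 / -0.544727 ≈ 0.342.

α ≈ 0.342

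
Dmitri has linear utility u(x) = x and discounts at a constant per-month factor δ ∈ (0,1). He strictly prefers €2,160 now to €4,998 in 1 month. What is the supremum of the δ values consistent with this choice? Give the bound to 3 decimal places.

δ < 0.432

The preference means 2160 > δ·4998.
Dividing through by 4998 gives δ < 0.43217.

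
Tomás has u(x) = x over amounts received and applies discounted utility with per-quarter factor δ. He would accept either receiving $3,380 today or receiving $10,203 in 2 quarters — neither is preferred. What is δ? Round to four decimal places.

The payoff in 2 quarters is discounted by δ^2, so u(3380) = δ^2·u(10203) and δ^2 = u(3380)/u(10203).
With u(x) = x: δ^2 = 3380/10203 = 0.33128.
Hence δ = (0.33128)^(1/2) = 0.575565.

δ ≈ 0.5756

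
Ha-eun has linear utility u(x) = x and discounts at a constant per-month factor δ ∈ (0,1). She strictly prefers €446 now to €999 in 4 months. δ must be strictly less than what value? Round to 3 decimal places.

δ < 0.817

The preference means 446 > δ^4·999.
So δ^4 < 446/999 = 0.44645; taking the 4th root of both positive sides preserves the inequality.
δ < 0.44645^(1/4) = 0.817.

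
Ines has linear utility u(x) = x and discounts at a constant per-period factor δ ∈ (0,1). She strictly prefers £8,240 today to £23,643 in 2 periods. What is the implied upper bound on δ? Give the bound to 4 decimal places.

δ < 0.5904

Under u(x) = x this choice says 8240 > δ^2·23643.
Dividing by 23643: δ^2 < 0.34852. Both sides are positive, so the square root keeps the direction.
δ < 0.34852^(1/2) = 0.5904.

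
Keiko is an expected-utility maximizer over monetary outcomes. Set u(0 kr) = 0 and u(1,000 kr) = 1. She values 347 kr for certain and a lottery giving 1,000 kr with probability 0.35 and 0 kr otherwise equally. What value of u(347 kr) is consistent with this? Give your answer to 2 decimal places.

0.35

u(347 kr) equals the lottery's expected utility: 0.35·1 + 0.65·0 = 0.35.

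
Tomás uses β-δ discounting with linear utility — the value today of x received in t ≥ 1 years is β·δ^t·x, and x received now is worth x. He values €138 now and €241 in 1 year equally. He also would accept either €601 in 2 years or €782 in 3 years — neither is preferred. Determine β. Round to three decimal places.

β ≈ 0.745

Both payoffs in the second observation are in the future, so β drops out: δ^2·601 = δ^3·782 ⇒ δ = 601/782 = 0.76854.
Now use the now-vs-future pair: 138 = β·δ·241 gives β = 138/(0.76854·241) ≈ 0.745.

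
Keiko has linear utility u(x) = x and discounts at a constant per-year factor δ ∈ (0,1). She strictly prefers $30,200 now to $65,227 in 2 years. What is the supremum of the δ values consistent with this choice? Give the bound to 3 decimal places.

Under u(x) = x this choice says 30200 > δ^2·65227.
Dividing by 65227: δ^2 < 0.46300. Both sides are positive, so the square root keeps the direction.
δ < 0.46300^(1/2) = 0.680.

δ < 0.680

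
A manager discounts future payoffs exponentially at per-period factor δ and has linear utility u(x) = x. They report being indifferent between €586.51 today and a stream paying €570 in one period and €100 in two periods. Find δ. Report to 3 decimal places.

δ ≈ 0.890

The stream is worth 570δ + 100δ² today, so 570δ + 100δ² = 586.51.
So 100δ² + 570δ − 586.51 = 0.
δ = (−570 + √(570² + 4·100·586.51)) / (2·100) = (−570 + √559504.00) / 200 ≈ 0.890.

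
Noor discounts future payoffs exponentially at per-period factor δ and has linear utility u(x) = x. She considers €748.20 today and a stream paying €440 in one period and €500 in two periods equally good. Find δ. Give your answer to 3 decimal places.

The stream is worth 440δ + 500δ² today, so 440δ + 500δ² = 748.20.
Rearranged: 500δ² + 440δ − 748.20 = 0.
δ = (−440 + √(440² + 4·500·748.20)) / (2·500) = (−440 + √1690000.00) / 1000 ≈ 0.860.

δ ≈ 0.860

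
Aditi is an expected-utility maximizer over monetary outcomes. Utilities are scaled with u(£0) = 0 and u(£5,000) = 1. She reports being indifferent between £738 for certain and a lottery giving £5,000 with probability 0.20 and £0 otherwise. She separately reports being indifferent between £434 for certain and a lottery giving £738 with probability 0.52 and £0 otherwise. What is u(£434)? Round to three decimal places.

0.104

The first gamble pins u(£738): it must equal 0.20·1 + 0.80·0 = 0.20.
The second indifference gives u(£434) = 0.52·u(£738) + 0.48·u(£0) = 0.52·0.20 + 0.48·0.00 = 0.1040.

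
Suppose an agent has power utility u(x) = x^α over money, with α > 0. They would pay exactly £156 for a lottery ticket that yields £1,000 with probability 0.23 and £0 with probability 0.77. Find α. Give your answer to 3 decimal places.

Since u(0) = 0, the lottery's EU is 0.23·1000^α.
Setting u(156) equal to that: 156^α = 0.23·1000^α ⇒ (156/1000)^α = 0.23.
α = ln(0.23) / ln(156/1000) = -1.469676/-1.857899 ≈ 0.791.

α ≈ 0.791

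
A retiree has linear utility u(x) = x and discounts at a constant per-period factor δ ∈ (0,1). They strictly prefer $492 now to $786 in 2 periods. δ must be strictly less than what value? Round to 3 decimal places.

Comparing present values: 492 > δ^2·786.
Hence δ^2 < 492/786 = 0.62595, and x ↦ x^(1/2) is increasing on (0,∞).
δ < 0.62595^(1/2) = 0.791.

δ < 0.791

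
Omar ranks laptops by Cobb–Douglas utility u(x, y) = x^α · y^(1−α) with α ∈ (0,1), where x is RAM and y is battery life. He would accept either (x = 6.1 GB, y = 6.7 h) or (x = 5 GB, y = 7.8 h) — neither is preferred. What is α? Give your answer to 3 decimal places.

Indifference: 6.1^α · 6.7^(1−α) = 5^α · 7.8^(1−α).
Taking logs: α·ln 6.1 + (1−α)·ln 6.7 = α·ln 5 + (1−α)·ln 7.8, i.e. α·0.198851 = (1−α)·0.152016.
Thus α·(0.350867) = 0.152016, so α = 0.152016/0.350867 ≈ 0.433.

α ≈ 0.433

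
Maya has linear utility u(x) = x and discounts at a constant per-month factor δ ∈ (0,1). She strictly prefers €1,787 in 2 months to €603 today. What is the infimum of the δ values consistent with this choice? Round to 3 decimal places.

δ > 0.581

The preference means 603 < δ^2·1787.
Dividing by 1787: δ^2 > 0.33744. Both sides are positive, so the square root keeps the direction.
δ > (603/1787)^(1/2) ≈ 0.581.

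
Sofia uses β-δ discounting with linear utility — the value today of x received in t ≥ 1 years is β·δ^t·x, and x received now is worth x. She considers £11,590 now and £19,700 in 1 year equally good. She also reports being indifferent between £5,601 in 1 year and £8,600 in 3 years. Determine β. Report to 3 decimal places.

Both payoffs in the second observation are in the future, so β drops out: δ^1·5601 = δ^3·8600 ⇒ δ^2 = 5601/8600 = 0.65128, so δ = 0.80702.
Now use the now-vs-future pair: 11590 = β·δ·19700 gives β = 11590/(0.80702·19700) ≈ 0.729.

β ≈ 0.729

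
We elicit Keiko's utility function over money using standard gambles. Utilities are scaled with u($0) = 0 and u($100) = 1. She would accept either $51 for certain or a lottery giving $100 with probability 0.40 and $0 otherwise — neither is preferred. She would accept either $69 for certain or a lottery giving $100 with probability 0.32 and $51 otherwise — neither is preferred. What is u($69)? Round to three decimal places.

First, u($51) = 0.40·u($100) + 0.60·u($0) = 0.40.
The second indifference gives u($69) = 0.32·u($100) + 0.68·u($51) = 0.32·1.00 + 0.68·0.40 = 0.5920.

0.592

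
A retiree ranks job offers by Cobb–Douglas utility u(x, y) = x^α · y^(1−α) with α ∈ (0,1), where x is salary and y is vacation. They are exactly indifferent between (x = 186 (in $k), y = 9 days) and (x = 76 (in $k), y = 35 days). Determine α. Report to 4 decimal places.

Set the two utilities equal: 186^α·9^(1−α) = 76^α·35^(1−α).
Taking logs: α·ln 186 + (1−α)·ln 9 = α·ln 76 + (1−α)·ln 35, i.e. α·0.8950133 = (1−α)·1.3581235.
So α/(1−α) = (1.3581235)/(0.8950133) = 1.5174339, and α = 1.5174339/2.5174339 ≈ 0.6028.

α ≈ 0.6028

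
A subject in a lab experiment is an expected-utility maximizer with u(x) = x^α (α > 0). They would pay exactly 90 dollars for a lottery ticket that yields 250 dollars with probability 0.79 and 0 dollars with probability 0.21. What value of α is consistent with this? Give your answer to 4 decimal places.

α ≈ 0.2307

The lottery's expected utility is 0.79·u(250) + 0.21·u(0) = 0.79·250^α (since u(0) = 0 for α > 0).
Equating: 90^α = 0.79·250^α, i.e. 0.3600^α = 0.79.
Take logs: α = ln 0.79 / ln(90/250) ≈ 0.230727.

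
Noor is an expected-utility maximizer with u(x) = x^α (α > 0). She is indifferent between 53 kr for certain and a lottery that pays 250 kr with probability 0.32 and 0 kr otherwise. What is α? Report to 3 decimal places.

EU(lottery) = 0.32·250^α + 0.68·0 = 0.32·250^α.
Setting u(53) equal to that: 53^α = 0.32·250^α ⇒ (53/250)^α = 0.32.
Taking logs: α·ln(53/250) = ln(0.32), so α = -1.139434 / -1.551169 ≈ 0.735.

α ≈ 0.735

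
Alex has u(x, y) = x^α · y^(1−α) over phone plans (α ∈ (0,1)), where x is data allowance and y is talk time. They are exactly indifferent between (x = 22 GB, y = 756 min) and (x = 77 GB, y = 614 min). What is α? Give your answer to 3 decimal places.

Indifference: 22^α · 756^(1−α) = 77^α · 614^(1−α).
(22/77)^α = (614/756)^(1−α); take logs: α·ln(22/77) = (1−α)·ln(614/756), i.e. α·-1.252763 = (1−α)·-0.208046.
So α/(1−α) = (-0.208046)/(-1.252763) = 0.166070, and α = 0.166070/1.166070 ≈ 0.142.

α ≈ 0.142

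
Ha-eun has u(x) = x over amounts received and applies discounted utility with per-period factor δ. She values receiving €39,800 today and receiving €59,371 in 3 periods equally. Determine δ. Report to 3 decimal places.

δ ≈ 0.875

Equating discounted utilities: u(39800) = δ^3·u(59371) ⇒ δ^3 = u(39800)/u(59371).
With u(x) = x: δ^3 = 39800/59371 = 0.67036.
So δ = 0.67036^(1/3) ≈ 0.875.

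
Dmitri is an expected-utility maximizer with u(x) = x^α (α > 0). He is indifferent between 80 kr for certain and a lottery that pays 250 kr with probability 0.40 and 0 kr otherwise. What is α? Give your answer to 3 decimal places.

The lottery's expected utility is 0.40·u(250) + 0.60·u(0) = 0.40·250^α (since u(0) = 0 for α > 0).
Setting u(80) equal to that: 80^α = 0.40·250^α ⇒ (80/250)^α = 0.40.
α = ln(0.40) / ln(80/250) = -0.916291/-1.139434 ≈ 0.804.

α ≈ 0.804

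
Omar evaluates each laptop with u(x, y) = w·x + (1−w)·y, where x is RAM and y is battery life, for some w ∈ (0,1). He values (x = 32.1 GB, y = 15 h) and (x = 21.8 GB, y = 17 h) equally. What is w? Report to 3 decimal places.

w = 0.163

Equating utilities: w·32.1 + (1−w)·15 = w·21.8 + (1−w)·17.
Rearranging, 10.3·w − 2·(1−w) = 0.
The marginal rate of substitution is 2/10.3, so w = 2/(10.3+2) = 0.163.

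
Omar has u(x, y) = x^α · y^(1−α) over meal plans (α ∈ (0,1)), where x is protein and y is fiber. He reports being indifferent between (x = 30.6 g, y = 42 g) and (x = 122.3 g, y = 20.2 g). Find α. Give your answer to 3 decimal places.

α ≈ 0.346

Indifference: 30.6^α · 42^(1−α) = 122.3^α · 20.2^(1−α).
Taking logs: α·ln 30.6 + (1−α)·ln 42 = α·ln 122.3 + (1−α)·ln 20.2, i.e. α·-1.385477 = (1−α)·-0.731987.
Thus α·(-2.117464) = -0.731987, so α = -0.731987/-2.117464 ≈ 0.346.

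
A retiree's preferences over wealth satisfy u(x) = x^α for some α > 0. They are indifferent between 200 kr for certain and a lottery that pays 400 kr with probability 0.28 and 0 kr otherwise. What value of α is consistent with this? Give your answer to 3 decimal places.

α ≈ 1.837

EU(lottery) = 0.28·400^α + 0.72·0 = 0.28·400^α.
Equating: 200^α = 0.28·400^α, i.e. 0.5000^α = 0.28.
Take logs: α = ln 0.28 / ln(200/400) ≈ 1.83650.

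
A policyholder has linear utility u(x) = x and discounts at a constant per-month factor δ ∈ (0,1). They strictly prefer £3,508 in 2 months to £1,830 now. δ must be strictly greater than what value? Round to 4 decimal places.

δ > 0.7223

Under u(x) = x this choice says 1830 < δ^2·3508.
So δ^2 > 1830/3508 = 0.52166; taking the square root of both positive sides preserves the inequality.
δ > 0.52166^(1/2) = 0.7223.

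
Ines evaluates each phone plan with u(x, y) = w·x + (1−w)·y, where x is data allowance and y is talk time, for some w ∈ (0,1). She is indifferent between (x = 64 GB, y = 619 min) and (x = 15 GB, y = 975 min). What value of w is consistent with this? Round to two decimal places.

w = 0.88

Indifference: w·64 + (1−w)·619 = w·15 + (1−w)·975.
w·(64−15) = (1−w)·(975−619), i.e. w·49 = (1−w)·356.
Hence w = 356/(49+356) = 356/405 = 0.88.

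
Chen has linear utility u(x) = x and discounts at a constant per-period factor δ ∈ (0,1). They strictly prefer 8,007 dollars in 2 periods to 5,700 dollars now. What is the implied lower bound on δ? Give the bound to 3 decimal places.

The preference means 5700 < δ^2·8007.
So δ^2 > 5700/8007 = 0.71188; taking the square root of both positive sides preserves the inequality.
δ > (5700/8007)^(1/2) ≈ 0.844.

δ > 0.844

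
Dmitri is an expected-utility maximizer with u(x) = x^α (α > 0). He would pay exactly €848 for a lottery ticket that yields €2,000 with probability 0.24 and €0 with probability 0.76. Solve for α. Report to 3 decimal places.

The lottery's expected utility is 0.24·u(2000) + 0.76·u(0) = 0.24·2000^α (since u(0) = 0 for α > 0).
Equating: 848^α = 0.24·2000^α, i.e. 0.4240^α = 0.24.
Take logs: α = ln 0.24 / ln(848/2000) ≈ 1.66326.

α ≈ 1.663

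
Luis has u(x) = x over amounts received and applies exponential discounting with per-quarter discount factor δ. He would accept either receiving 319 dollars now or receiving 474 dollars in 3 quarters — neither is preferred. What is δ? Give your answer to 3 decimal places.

δ ≈ 0.876

Equating discounted utilities: u(319) = δ^3·u(474) ⇒ δ^3 = u(319)/u(474).
With u(x) = x: δ^3 = 319/474 = 0.67300.
Hence δ = (0.67300)^(1/3) = 0.87634.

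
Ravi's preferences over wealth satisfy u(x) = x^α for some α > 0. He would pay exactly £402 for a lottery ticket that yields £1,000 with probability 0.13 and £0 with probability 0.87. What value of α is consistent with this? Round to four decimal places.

α ≈ 2.2388

Since u(0) = 0, the lottery's EU is 0.13·1000^α.
Setting u(402) equal to that: 402^α = 0.13·1000^α ⇒ (402/1000)^α = 0.13.
Taking logs: α·ln(402/1000) = ln(0.13), so α = -2.0402208 / -0.9113032 ≈ 2.2388.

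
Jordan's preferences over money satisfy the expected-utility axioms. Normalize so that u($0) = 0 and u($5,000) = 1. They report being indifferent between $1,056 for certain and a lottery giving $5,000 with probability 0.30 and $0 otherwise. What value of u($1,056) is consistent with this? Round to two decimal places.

By the standard-gamble method, u($1,056) is just the indifference probability on the best outcome: 0.30.

0.30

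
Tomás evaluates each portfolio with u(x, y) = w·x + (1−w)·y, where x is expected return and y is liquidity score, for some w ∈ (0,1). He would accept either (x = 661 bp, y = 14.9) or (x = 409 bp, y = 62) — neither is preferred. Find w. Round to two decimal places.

Indifference: w·661 + (1−w)·14.9 = w·409 + (1−w)·62.
w·(661−409) = (1−w)·(62−14.9), i.e. w·252 = (1−w)·47.1.
So w/(1−w) = 47.1/252 = 0.1869, giving w = 47.1/(252+47.1) = 0.16.

w = 0.16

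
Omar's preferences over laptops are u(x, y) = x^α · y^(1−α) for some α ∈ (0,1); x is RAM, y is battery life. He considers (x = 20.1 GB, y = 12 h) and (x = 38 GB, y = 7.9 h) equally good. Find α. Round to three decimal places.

The Cobb–Douglas utilities coincide, so 20.1^α·12^(1−α) = 38^α·7.9^(1−α).
(20.1/38)^α = (7.9/12)^(1−α); take logs: α·ln(20.1/38) = (1−α)·ln(7.9/12), i.e. α·-0.636866 = (1−α)·-0.418044.
So α/(1−α) = (-0.418044)/(-0.636866) = 0.656408, and α = 0.656408/1.656408 ≈ 0.396.

α ≈ 0.396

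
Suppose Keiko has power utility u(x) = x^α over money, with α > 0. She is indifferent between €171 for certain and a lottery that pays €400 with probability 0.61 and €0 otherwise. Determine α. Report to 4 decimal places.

α ≈ 0.5817

The lottery's expected utility is 0.61·u(400) + 0.39·u(0) = 0.61·400^α (since u(0) = 0 for α > 0).
Indifference: 171^α = 0.61·400^α, so (171/400)^α = 0.61.
α = ln(0.61) / ln(171/400) = -0.4942963/-0.8498010 ≈ 0.5817.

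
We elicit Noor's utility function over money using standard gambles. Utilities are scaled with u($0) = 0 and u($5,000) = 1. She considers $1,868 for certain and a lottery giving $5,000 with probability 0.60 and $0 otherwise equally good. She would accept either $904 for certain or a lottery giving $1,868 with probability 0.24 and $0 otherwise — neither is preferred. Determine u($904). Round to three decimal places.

From the first indifference, u($1,868) = 0.60·u($5,000) + 0.40·u($0) = 0.60·1 + 0.40·0 = 0.60.
The second indifference gives u($904) = 0.24·u($1,868) + 0.76·u($0) = 0.24·0.60 + 0.76·0.00 = 0.1440.

0.144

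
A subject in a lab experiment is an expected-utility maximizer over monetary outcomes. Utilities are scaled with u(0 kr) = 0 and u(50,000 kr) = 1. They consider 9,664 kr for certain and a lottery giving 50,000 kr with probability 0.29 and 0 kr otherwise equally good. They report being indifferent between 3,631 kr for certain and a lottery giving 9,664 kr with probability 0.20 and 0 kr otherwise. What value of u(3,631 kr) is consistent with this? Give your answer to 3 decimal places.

0.058

First, u(9,664 kr) = 0.29·u(50,000 kr) + 0.71·u(0 kr) = 0.29.
The second indifference gives u(3,631 kr) = 0.20·u(9,664 kr) + 0.80·u(0 kr) = 0.20·0.29 + 0.80·0.00 = 0.0580.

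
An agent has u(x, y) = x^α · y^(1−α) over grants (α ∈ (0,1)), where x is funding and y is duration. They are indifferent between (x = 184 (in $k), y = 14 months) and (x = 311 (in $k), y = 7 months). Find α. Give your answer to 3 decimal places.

Set the two utilities equal: 184^α·14^(1−α) = 311^α·7^(1−α).
Rearrange to (184/311)^α = (7/14)^(1−α) and take logs: α·-0.524857 = (1−α)·-0.693147.
Thus α·(-1.218004) = -0.693147, so α = -0.693147/-1.218004 ≈ 0.569.

α ≈ 0.569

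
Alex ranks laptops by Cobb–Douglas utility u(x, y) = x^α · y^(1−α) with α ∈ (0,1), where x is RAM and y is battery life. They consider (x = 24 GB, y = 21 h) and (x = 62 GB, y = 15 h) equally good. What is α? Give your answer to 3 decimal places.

The Cobb–Douglas utilities coincide, so 24^α·21^(1−α) = 62^α·15^(1−α).
Taking logs: α·ln 24 + (1−α)·ln 21 = α·ln 62 + (1−α)·ln 15, i.e. α·-0.949081 = (1−α)·-0.336472.
With A = -0.949081 and B = -0.336472: α·A = (1−α)·B, so α = B/(A+B) = -0.336472/-1.285553 ≈ 0.262.

α ≈ 0.262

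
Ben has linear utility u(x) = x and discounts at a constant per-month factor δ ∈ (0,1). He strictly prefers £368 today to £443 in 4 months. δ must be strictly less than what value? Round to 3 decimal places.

δ < 0.955

The preference means 368 > δ^4·443.
Hence δ^4 < 368/443 = 0.83070, and x ↦ x^(1/4) is increasing on (0,∞).
δ < (368/443)^(1/4) ≈ 0.955.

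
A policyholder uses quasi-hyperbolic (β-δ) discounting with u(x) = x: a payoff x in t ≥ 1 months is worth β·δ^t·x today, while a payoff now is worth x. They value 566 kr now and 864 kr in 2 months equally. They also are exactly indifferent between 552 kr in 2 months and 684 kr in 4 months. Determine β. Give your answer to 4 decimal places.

β ≈ 0.8117

Both payoffs in the second observation are in the future, so β drops out: δ^2·552 = δ^4·684 ⇒ δ^2 = 552/684 = 0.80702, so δ = 0.89834.
Substituting δ into 566 = β·δ^2·864: β = 566/(697.263) ≈ 0.8117.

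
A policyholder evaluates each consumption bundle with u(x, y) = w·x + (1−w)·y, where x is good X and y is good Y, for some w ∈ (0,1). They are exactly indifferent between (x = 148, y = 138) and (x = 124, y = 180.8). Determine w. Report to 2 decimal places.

w = 0.64

u(148,138) = u(124,180.8) means w·148 + (1−w)·138 = w·124 + (1−w)·180.8.
w·(148−124) = (1−w)·(180.8−138), i.e. w·24 = (1−w)·42.8.
Hence w = 42.8/(24+42.8) = 42.8/66.8 = 0.64.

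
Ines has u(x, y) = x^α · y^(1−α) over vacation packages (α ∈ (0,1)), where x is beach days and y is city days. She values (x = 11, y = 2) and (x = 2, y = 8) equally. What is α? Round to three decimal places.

Set the two utilities equal: 11^α·2^(1−α) = 2^α·8^(1−α).
Taking logs: α·ln 11 + (1−α)·ln 2 = α·ln 2 + (1−α)·ln 8, i.e. α·1.704748 = (1−α)·1.386294.
Thus α·(3.091042) = 1.386294, so α = 1.386294/3.091042 ≈ 0.448.

α ≈ 0.448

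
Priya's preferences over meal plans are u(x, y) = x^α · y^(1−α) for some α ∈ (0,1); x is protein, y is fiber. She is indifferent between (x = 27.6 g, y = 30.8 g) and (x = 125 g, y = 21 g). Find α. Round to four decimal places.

α ≈ 0.2023

The Cobb–Douglas utilities coincide, so 27.6^α·30.8^(1−α) = 125^α·21^(1−α).
(27.6/125)^α = (21/30.8)^(1−α); take logs: α·ln(27.6/125) = (1−α)·ln(21/30.8), i.e. α·-1.5104980 = (1−α)·-0.3829923.
So α/(1−α) = (-0.3829923)/(-1.5104980) = 0.2535537, and α = 0.2535537/1.2535537 ≈ 0.2023.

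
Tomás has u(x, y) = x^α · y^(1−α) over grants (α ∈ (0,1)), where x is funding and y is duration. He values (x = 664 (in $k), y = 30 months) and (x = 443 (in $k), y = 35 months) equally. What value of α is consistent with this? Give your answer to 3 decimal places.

α ≈ 0.276

The Cobb–Douglas utilities coincide, so 664^α·30^(1−α) = 443^α·35^(1−α).
Taking logs: α·ln 664 + (1−α)·ln 30 = α·ln 443 + (1−α)·ln 35, i.e. α·0.404712 = (1−α)·0.154151.
With A = 0.404712 and B = 0.154151: α·A = (1−α)·B, so α = B/(A+B) = 0.154151/0.558863 ≈ 0.276.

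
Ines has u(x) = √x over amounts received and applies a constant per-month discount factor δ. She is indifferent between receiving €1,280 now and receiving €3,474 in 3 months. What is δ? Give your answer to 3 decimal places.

Indifference means u(1280) = δ^3 · u(3474), so δ^3 = u(1280)/u(3474).
Since u(x) = √x, δ^3 = √(1280/3474) = 0.60700.
Hence δ = (0.60700)^(1/3) = 0.84670.

δ ≈ 0.847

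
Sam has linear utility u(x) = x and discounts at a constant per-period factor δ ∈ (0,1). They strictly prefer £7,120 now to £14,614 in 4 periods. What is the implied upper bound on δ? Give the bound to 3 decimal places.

Comparing present values: 7120 > δ^4·14614.
Hence δ^4 < 7120/14614 = 0.48720, and x ↦ x^(1/4) is increasing on (0,∞).
δ < (7120/14614)^(1/4) ≈ 0.835.

δ < 0.835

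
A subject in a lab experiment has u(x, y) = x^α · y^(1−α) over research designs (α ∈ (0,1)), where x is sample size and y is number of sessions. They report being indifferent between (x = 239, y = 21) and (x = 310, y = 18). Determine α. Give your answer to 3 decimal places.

The Cobb–Douglas utilities coincide, so 239^α·21^(1−α) = 310^α·18^(1−α).
Taking logs: α·ln 239 + (1−α)·ln 21 = α·ln 310 + (1−α)·ln 18, i.e. α·-0.260109 = (1−α)·-0.154151.
With A = -0.260109 and B = -0.154151: α·A = (1−α)·B, so α = B/(A+B) = -0.154151/-0.414260 ≈ 0.372.

α ≈ 0.372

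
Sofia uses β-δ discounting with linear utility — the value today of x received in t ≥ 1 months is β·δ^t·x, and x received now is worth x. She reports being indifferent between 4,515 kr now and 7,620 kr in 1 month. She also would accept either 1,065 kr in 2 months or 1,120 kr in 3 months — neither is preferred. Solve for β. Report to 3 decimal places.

β ≈ 0.623

The second indifference involves only future payoffs, so β cancels: β·δ^2·1065 = β·δ^3·1120, giving δ = 1065/1120 = 0.95089.
Substituting δ into 4515 = β·δ·7620: β = 4515/(7245.804) ≈ 0.623.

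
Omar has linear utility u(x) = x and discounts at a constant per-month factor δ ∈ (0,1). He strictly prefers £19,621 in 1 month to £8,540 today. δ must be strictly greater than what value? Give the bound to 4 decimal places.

Under u(x) = x this choice says 8540 < δ·19621.
So δ > 8540/19621 = 0.43525.

δ > 0.4352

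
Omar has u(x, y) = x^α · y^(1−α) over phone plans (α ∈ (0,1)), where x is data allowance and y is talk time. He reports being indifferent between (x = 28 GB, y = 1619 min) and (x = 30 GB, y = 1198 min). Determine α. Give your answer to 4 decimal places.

Set the two utilities equal: 28^α·1619^(1−α) = 30^α·1198^(1−α).
Rearrange to (28/30)^α = (1198/1619)^(1−α) and take logs: α·-0.0689929 = (1−α)·-0.3011552.
So α/(1−α) = (-0.3011552)/(-0.0689929) = 4.3650173, and α = 4.3650173/5.3650173 ≈ 0.8136.

α ≈ 0.8136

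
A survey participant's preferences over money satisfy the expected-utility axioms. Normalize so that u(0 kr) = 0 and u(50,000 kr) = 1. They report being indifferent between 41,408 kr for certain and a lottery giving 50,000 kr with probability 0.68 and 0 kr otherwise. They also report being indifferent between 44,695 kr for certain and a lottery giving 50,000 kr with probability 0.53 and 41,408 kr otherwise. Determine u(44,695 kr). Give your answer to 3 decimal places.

0.850

The first gamble pins u(41,408 kr): it must equal 0.68·1 + 0.32·0 = 0.68.
Chaining: u(44,695 kr) = 0.53·1.00 + 0.47·0.68 = 0.8496.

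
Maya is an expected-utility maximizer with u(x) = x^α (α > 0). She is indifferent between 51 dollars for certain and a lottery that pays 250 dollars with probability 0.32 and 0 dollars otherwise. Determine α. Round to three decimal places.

α ≈ 0.717

EU(lottery) = 0.32·250^α + 0.68·0 = 0.32·250^α.
Indifference: 51^α = 0.32·250^α, so (51/250)^α = 0.32.
Taking logs: α·ln(51/250) = ln(0.32), so α = -1.139434 / -1.589635 ≈ 0.717.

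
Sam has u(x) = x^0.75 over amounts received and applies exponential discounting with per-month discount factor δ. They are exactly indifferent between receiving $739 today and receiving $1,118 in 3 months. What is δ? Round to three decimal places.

Indifference means u(739) = δ^3 · u(1118), so δ^3 = u(739)/u(1118).
With u(x) = x^0.75: δ^3 = 739^0.75/1118^0.75 = (739/1118)^0.75 = 0.73308.
Taking the cube root: δ = 0.73308^(1/3) ≈ 0.902.

δ ≈ 0.902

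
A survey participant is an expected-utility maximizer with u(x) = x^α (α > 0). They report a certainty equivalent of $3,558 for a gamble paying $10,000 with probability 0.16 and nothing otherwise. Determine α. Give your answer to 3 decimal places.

Since u(0) = 0, the lottery's EU is 0.16·10000^α.
Indifference: 3558^α = 0.16·10000^α, so (3558/10000)^α = 0.16.
α = ln(0.16) / ln(3558/10000) = -1.832581/-1.033387 ≈ 1.773.

α ≈ 1.773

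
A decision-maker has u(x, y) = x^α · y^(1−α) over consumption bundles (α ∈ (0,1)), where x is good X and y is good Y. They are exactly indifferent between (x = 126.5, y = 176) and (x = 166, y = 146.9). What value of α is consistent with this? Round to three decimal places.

Set the two utilities equal: 126.5^α·176^(1−α) = 166^α·146.9^(1−α).
Rearrange to (126.5/166)^α = (146.9/176)^(1−α) and take logs: α·-0.271745 = (1−α)·-0.180732.
So α/(1−α) = (-0.180732)/(-0.271745) = 0.665079, and α = 0.665079/1.665079 ≈ 0.399.

α ≈ 0.399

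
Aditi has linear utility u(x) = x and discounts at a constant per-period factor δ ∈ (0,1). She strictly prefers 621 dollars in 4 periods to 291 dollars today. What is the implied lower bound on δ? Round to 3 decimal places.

δ > 0.827

Comparing present values: 291 < δ^4·621.
Dividing by 621: δ^4 > 0.46860. Both sides are positive, so the 4th root keeps the direction.
δ > 0.46860^(1/4) = 0.827.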